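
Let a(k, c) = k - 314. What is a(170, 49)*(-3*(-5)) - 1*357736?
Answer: -359896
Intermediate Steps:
a(k, c) = -314 + k
a(170, 49)*(-3*(-5)) - 1*357736 = (-314 + 170)*(-3*(-5)) - 1*357736 = -144*15 - 357736 = -2160 - 357736 = -359896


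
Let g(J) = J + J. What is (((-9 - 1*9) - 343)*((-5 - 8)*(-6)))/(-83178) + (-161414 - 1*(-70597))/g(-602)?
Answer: 1264646443/16691052 ≈ 75.768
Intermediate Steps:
g(J) = 2*J
(((-9 - 1*9) - 343)*((-5 - 8)*(-6)))/(-83178) + (-161414 - 1*(-70597))/g(-602) = (((-9 - 1*9) - 343)*((-5 - 8)*(-6)))/(-83178) + (-161414 - 1*(-70597))/((2*(-602))) = (((-9 - 9) - 343)*(-13*(-6)))*(-1/83178) + (-161414 + 70597)/(-1204) = ((-18 - 343)*78)*(-1/83178) - 90817*(-1/1204) = -361*78*(-1/83178) + 90817/1204 = -28158*(-1/83178) + 90817/1204 = 4693/13863 + 90817/1204 = 1264646443/16691052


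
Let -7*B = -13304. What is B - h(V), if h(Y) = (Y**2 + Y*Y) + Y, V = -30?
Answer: 914/7 ≈ 130.57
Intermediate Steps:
h(Y) = Y + 2*Y**2 (h(Y) = (Y**2 + Y**2) + Y = 2*Y**2 + Y = Y + 2*Y**2)
B = 13304/7 (B = -1/7*(-13304) = 13304/7 ≈ 1900.6)
B - h(V) = 13304/7 - (-30)*(1 + 2*(-30)) = 13304/7 - (-30)*(1 - 60) = 13304/7 - (-30)*(-59) = 13304/7 - 1*1770 = 13304/7 - 1770 = 914/7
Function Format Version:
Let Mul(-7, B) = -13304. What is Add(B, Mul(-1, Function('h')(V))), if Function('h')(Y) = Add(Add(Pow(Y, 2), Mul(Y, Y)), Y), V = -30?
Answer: Rational(914, 7) ≈ 130.57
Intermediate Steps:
Function('h')(Y) = Add(Y, Mul(2, Pow(Y, 2))) (Function('h')(Y) = Add(Add(Pow(Y, 2), Pow(Y, 2)), Y) = Add(Mul(2, Pow(Y, 2)), Y) = Add(Y, Mul(2, Pow(Y, 2))))
B = Rational(13304, 7) (B = Mul(Rational(-1, 7), -13304) = Rational(13304, 7) ≈ 1900.6)
Add(B, Mul(-1, Function('h')(V))) = Add(Rational(13304, 7), Mul(-1, Mul(-30, Add(1, Mul(2, -30))))) = Add(Rational(13304, 7), Mul(-1, Mul(-30, Add(1, -60)))) = Add(Rational(13304, 7), Mul(-1, Mul(-30, -59))) = Add(Rational(13304, 7), Mul(-1, 1770)) = Add(Rational(13304, 7), -1770) = Rational(914, 7)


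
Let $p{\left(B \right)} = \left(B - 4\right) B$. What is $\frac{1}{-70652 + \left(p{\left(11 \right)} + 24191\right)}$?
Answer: $- \frac{1}{46384} \approx -2.1559 \cdot 10^{-5}$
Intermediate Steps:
$p{\left(B \right)} = B \left(-4 + B\right)$ ($p{\left(B \right)} = \left(B - 4\right) B = \left(-4 + B\right) B = B \left(-4 + B\right)$)
$\frac{1}{-70652 + \left(p{\left(11 \right)} + 24191\right)} = \frac{1}{-70652 + \left(11 \left(-4 + 11\right) + 24191\right)} = \frac{1}{-70652 + \left(11 \cdot 7 + 24191\right)} = \frac{1}{-70652 + \left(77 + 24191\right)} = \frac{1}{-70652 + 24268} = \frac{1}{-46384} = - \frac{1}{46384}$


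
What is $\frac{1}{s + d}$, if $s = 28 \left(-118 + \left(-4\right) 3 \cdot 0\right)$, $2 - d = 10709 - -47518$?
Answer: $- \frac{1}{61529} \approx -1.6253 \cdot 10^{-5}$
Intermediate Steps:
$d = -58225$ ($d = 2 - \left(10709 - -47518\right) = 2 - \left(10709 + 47518\right) = 2 - 58227 = -58225$)
$s = -3304$ ($s = 28 \left(-118 - 0\right) = 28 \left(-118 + 0\right) = 28 \left(-118\right) = -3304$)
$\frac{1}{s + d} = \frac{1}{-3304 - 58225} = \frac{1}{-61529} = - \frac{1}{61529}$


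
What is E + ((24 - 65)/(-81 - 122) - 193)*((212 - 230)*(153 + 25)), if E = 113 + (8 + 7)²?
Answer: 125466766/203 ≈ 6.1806e+5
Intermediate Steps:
E = 338 (E = 113 + 15² = 113 + 225 = 338)
E + ((24 - 65)/(-81 - 122) - 193)*((212 - 230)*(153 + 25)) = 338 + ((24 - 65)/(-81 - 122) - 193)*((212 - 230)*(153 + 25)) = 338 + (-41/(-203) - 193)*(-18*178) = 338 + (-41*(-1/203) - 193)*(-3204) = 338 + (41/203 - 193)*(-3204) = 338 - 39138/203*(-3204) = 338 + 125398152/203 = 125466766/203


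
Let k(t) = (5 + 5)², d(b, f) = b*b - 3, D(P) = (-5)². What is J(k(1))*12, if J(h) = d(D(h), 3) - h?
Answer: 6264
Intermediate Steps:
D(P) = 25
d(b, f) = -3 + b² (d(b, f) = b² - 3 = -3 + b²)
k(t) = 100 (k(t) = 10² = 100)
J(h) = 622 - h (J(h) = (-3 + 25²) - h = (-3 + 625) - h = 622 - h)
J(k(1))*12 = (622 - 1*100)*12 = (622 - 100)*12 = 522*12 = 6264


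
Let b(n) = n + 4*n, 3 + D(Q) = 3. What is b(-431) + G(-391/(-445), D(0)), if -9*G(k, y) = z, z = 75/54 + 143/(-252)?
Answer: -543083/252 ≈ -2155.1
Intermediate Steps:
D(Q) = 0 (D(Q) = -3 + 3 = 0)
z = 23/28 (z = 75*(1/54) + 143*(-1/252) = 25/18 - 143/252 = 23/28 ≈ 0.82143)
b(n) = 5*n
G(k, y) = -23/252 (G(k, y) = -⅑*23/28 = -23/252)
b(-431) + G(-391/(-445), D(0)) = 5*(-431) - 23/252 = -2155 - 23/252 = -543083/252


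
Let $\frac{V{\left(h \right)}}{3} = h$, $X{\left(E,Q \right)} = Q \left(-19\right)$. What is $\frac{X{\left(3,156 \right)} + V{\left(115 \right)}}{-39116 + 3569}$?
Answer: $\frac{873}{11849} \approx 0.073677$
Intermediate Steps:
$X{\left(E,Q \right)} = - 19 Q$
$V{\left(h \right)} = 3 h$
$\frac{X{\left(3,156 \right)} + V{\left(115 \right)}}{-39116 + 3569} = \frac{\left(-19\right) 156 + 3 \cdot 115}{-39116 + 3569} = \frac{-2964 + 345}{-35547} = \left(-2619\right) \left(- \frac{1}{35547}\right) = \frac{873}{11849}$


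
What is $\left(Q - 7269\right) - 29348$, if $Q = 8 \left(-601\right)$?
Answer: $-41425$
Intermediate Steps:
$Q = -4808$
$\left(Q - 7269\right) - 29348 = \left(-4808 - 7269\right) - 29348 = -12077 - 29348 = -41425$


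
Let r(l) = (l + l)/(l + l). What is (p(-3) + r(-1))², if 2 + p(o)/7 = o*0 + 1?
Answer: 36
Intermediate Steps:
r(l) = 1 (r(l) = (2*l)/((2*l)) = (2*l)*(1/(2*l)) = 1)
p(o) = -7 (p(o) = -14 + 7*(o*0 + 1) = -14 + 7*(0 + 1) = -14 + 7*1 = -14 + 7 = -7)
(p(-3) + r(-1))² = (-7 + 1)² = (-6)² = 36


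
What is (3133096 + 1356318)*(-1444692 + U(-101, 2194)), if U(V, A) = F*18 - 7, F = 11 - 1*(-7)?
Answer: -6484397346250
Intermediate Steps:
F = 18 (F = 11 + 7 = 18)
U(V, A) = 317 (U(V, A) = 18*18 - 7 = 324 - 7 = 317)
(3133096 + 1356318)*(-1444692 + U(-101, 2194)) = (3133096 + 1356318)*(-1444692 + 317) = 4489414*(-1444375) = -6484397346250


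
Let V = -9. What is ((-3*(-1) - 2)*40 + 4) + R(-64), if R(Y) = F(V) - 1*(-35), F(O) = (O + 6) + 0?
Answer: 76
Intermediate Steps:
F(O) = 6 + O (F(O) = (6 + O) + 0 = 6 + O)
R(Y) = 32 (R(Y) = (6 - 9) - 1*(-35) = -3 + 35 = 32)
((-3*(-1) - 2)*40 + 4) + R(-64) = ((-3*(-1) - 2)*40 + 4) + 32 = ((3 - 2)*40 + 4) + 32 = (1*40 + 4) + 32 = (40 + 4) + 32 = 44 + 32 = 76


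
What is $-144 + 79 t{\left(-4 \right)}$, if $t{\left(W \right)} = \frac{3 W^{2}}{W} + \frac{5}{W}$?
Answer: $- \frac{4763}{4} \approx -1190.8$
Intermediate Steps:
$t{\left(W \right)} = 3 W + \frac{5}{W}$
$-144 + 79 t{\left(-4 \right)} = -144 + 79 \left(3 \left(-4\right) + \frac{5}{-4}\right) = -144 + 79 \left(-12 + 5 \left(- \frac{1}{4}\right)\right) = -144 + 79 \left(-12 - \frac{5}{4}\right) = -144 + 79 \left(- \frac{53}{4}\right) = -144 - \frac{4187}{4} = - \frac{4763}{4}$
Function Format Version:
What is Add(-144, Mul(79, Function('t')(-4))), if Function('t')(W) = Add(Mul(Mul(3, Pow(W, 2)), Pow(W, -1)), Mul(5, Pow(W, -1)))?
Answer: Rational(-4763, 4) ≈ -1190.8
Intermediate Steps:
Function('t')(W) = Add(Mul(3, W), Mul(5, Pow(W, -1)))
Add(-144, Mul(79, Function('t')(-4))) = Add(-144, Mul(79, Add(Mul(3, -4), Mul(5, Pow(-4, -1))))) = Add(-144, Mul(79, Add(-12, Mul(5, Rational(-1, 4))))) = Add(-144, Mul(79, Add(-12, Rational(-5, 4)))) = Add(-144, Mul(79, Rational(-53, 4))) = Add(-144, Rational(-4187, 4)) = Rational(-4763, 4)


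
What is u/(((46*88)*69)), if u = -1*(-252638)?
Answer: 126319/139656 ≈ 0.90450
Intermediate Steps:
u = 252638
u/(((46*88)*69)) = 252638/(((46*88)*69)) = 252638/((4048*69)) = 252638/279312 = 252638*(1/279312) = 126319/139656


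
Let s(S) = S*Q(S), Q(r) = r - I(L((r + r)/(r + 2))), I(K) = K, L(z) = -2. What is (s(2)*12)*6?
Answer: 576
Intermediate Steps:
Q(r) = 2 + r (Q(r) = r - 1*(-2) = r + 2 = 2 + r)
s(S) = S*(2 + S)
(s(2)*12)*6 = ((2*(2 + 2))*12)*6 = ((2*4)*12)*6 = (8*12)*6 = 96*6 = 576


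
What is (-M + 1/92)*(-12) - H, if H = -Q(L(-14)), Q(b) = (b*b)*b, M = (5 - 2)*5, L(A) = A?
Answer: -58975/23 ≈ -2564.1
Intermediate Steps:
M = 15 (M = 3*5 = 15)
Q(b) = b**3 (Q(b) = b**2*b = b**3)
H = 2744 (H = -1*(-14)**3 = -1*(-2744) = 2744)
(-M + 1/92)*(-12) - H = (-1*15 + 1/92)*(-12) - 1*2744 = (-15 + 1/92)*(-12) - 2744 = -1379/92*(-12) - 2744 = 4137/23 - 2744 = -58975/23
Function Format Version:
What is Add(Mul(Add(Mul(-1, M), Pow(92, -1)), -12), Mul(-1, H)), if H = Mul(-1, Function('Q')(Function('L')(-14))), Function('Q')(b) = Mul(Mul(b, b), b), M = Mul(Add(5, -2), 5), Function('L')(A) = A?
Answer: Rational(-58975, 23) ≈ -2564.1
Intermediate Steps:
M = 15 (M = Mul(3, 5) = 15)
Function('Q')(b) = Pow(b, 3) (Function('Q')(b) = Mul(Pow(b, 2), b) = Pow(b, 3))
H = 2744 (H = Mul(-1, Pow(-14, 3)) = Mul(-1, -2744) = 2744)
Add(Mul(Add(Mul(-1, M), Pow(92, -1)), -12), Mul(-1, H)) = Add(Mul(Add(Mul(-1, 15), Pow(92, -1)), -12), Mul(-1, 2744)) = Add(Mul(Add(-15, Rational(1, 92)), -12), -2744) = Add(Mul(Rational(-1379, 92), -12), -2744) = Add(Rational(4137, 23), -2744) = Rational(-58975, 23)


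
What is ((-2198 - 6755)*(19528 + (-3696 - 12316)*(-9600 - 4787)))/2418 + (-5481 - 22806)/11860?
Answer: -4077130973753621/4779580 ≈ -8.5303e+8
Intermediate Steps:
((-2198 - 6755)*(19528 + (-3696 - 12316)*(-9600 - 4787)))/2418 + (-5481 - 22806)/11860 = -8953*(19528 - 16012*(-14387))*(1/2418) - 28287*1/11860 = -8953*(19528 + 230364644)*(1/2418) - 28287/11860 = -8953*230384172*(1/2418) - 28287/11860 = -2062629491916*1/2418 - 28287/11860 = -343771581986/403 - 28287/11860 = -4077130973753621/4779580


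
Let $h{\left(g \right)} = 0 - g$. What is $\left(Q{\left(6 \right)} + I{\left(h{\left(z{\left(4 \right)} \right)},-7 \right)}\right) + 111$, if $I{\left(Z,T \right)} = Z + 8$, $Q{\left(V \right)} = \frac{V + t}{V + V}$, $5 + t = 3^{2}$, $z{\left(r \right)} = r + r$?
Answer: $\frac{671}{6} \approx 111.83$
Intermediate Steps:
$z{\left(r \right)} = 2 r$
$t = 4$ ($t = -5 + 3^{2} = -5 + 9 = 4$)
$h{\left(g \right)} = - g$
$Q{\left(V \right)} = \frac{4 + V}{2 V}$ ($Q{\left(V \right)} = \frac{V + 4}{V + V} = \frac{4 + V}{2 V}$)
$I{\left(Z,T \right)} = 8 + Z$
$\left(Q{\left(6 \right)} + I{\left(h{\left(z{\left(4 \right)} \right)},-7 \right)}\right) + 111 = \left(\frac{4 + 6}{2 \cdot 6} + \left(8 - 2 \cdot 4\right)\right) + 111 = \left(\frac{1}{2} \cdot \frac{1}{6} \cdot 10 + \left(8 - 8\right)\right) + 111 = \left(\frac{5}{6} + \left(8 - 8\right)\right) + 111 = \left(\frac{5}{6} + 0\right) + 111 = \frac{5}{6} + 111 = \frac{671}{6}$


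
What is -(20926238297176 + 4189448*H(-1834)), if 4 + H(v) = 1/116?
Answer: -606860425689498/29 ≈ -2.0926e+13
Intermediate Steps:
H(v) = -463/116 (H(v) = -4 + 1/116 = -463/116)
-(20926238297176 + 4189448*H(-1834)) = -4189448/(1/(4994987 - 463/116)) = -4189448/(1/(579418029/116)) = -4189448/116/579418029 = -4189448*579418029/116 = -606860425689498/29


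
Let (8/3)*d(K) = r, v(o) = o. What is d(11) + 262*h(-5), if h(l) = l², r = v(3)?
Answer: 52409/8 ≈ 6551.1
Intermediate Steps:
r = 3
d(K) = 9/8 (d(K) = (3/8)*3 = 9/8)
d(11) + 262*h(-5) = 9/8 + 262*(-5)² = 9/8 + 262*25 = 9/8 + 6550 = 52409/8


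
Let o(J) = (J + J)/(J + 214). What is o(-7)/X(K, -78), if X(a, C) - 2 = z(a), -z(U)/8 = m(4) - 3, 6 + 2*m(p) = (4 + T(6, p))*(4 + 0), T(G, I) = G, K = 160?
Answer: 7/11385 ≈ 0.00061484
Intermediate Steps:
m(p) = 17 (m(p) = -3 + ((4 + 6)*(4 + 0))/2 = -3 + (10*4)/2 = -3 + (½)*40 = -3 + 20 = 17)
z(U) = -112 (z(U) = -8*(17 - 3) = -8*14 = -112)
o(J) = 2*J/(214 + J) (o(J) = (2*J)/(214 + J) = 2*J/(214 + J))
X(a, C) = -110 (X(a, C) = 2 - 112 = -110)
o(-7)/X(K, -78) = (2*(-7)/(214 - 7))/(-110) = (2*(-7)/207)*(-1/110) = (2*(-7)*(1/207))*(-1/110) = -14/207*(-1/110) = 7/11385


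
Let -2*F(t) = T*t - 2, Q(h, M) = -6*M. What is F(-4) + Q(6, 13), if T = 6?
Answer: -65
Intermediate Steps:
F(t) = 1 - 3*t (F(t) = -(6*t - 2)/2 = -(-2 + 6*t)/2 = 1 - 3*t)
F(-4) + Q(6, 13) = (1 - 3*(-4)) - 6*13 = (1 + 12) - 78 = 13 - 78 = -65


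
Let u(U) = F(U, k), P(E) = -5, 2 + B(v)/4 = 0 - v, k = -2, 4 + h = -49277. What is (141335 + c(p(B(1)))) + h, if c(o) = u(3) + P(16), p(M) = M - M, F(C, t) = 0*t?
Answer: 92049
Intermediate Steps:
h = -49281 (h = -4 - 49277 = -49281)
B(v) = -8 - 4*v (B(v) = -8 + 4*(0 - v) = -8 + 4*(-v) = -8 - 4*v)
F(C, t) = 0
u(U) = 0
p(M) = 0
c(o) = -5 (c(o) = 0 - 5 = -5)
(141335 + c(p(B(1)))) + h = (141335 - 5) - 49281 = 141330 - 49281 = 92049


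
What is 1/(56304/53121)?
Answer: 17707/18768 ≈ 0.94347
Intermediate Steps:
1/(56304/53121) = 1/(56304*(1/53121)) = 1/(18768/17707) = 17707/18768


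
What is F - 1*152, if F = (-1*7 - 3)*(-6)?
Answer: -92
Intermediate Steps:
F = 60 (F = (-7 - 3)*(-6) = -10*(-6) = 60)
F - 1*152 = 60 - 1*152 = 60 - 152 = -92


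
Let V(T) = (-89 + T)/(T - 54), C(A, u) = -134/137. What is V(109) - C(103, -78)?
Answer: 2022/1507 ≈ 1.3417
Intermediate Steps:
C(A, u) = -134/137 (C(A, u) = -134*1/137 = -134/137)
V(T) = (-89 + T)/(-54 + T)
V(109) - C(103, -78) = (-89 + 109)/(-54 + 109) - 1*(-134/137) = 20/55 + 134/137 = (1/55)*20 + 134/137 = 4/11 + 134/137 = 2022/1507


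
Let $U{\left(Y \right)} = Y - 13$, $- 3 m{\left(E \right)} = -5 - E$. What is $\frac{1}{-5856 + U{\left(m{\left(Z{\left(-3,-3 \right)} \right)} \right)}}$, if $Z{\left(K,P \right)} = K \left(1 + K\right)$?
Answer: $- \frac{3}{17596} \approx -0.00017049$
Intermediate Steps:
$m{\left(E \right)} = \frac{5}{3} + \frac{E}{3}$ ($m{\left(E \right)} = - \frac{-5 - E}{3} = \frac{5}{3} + \frac{E}{3}$)
$U{\left(Y \right)} = -13 + Y$ ($U{\left(Y \right)} = Y - 13 = -13 + Y$)
$\frac{1}{-5856 + U{\left(m{\left(Z{\left(-3,-3 \right)} \right)} \right)}} = \frac{1}{-5856 - \left(\frac{34}{3} - - (1 - 3)\right)} = \frac{1}{-5856 - \left(\frac{34}{3} - \left(-1\right) \left(-2\right)\right)} = \frac{1}{-5856 + \left(-13 + \left(\frac{5}{3} + \frac{1}{3} \cdot 6\right)\right)} = \frac{1}{-5856 + \left(-13 + \left(\frac{5}{3} + 2\right)\right)} = \frac{1}{-5856 + \left(-13 + \frac{11}{3}\right)} = \frac{1}{-5856 - \frac{28}{3}} = \frac{1}{- \frac{17596}{3}} = - \frac{3}{17596}$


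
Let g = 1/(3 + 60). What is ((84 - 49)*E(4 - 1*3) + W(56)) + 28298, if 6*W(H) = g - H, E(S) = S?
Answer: 10706347/378 ≈ 28324.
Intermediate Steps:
g = 1/63 ≈ 0.015873
W(H) = 1/378 - H/6 (W(H) = (1/63 - H)/6 = 1/378 - H/6)
((84 - 49)*E(4 - 1*3) + W(56)) + 28298 = ((84 - 49)*(4 - 1*3) + (1/378 - ⅙*56)) + 28298 = (35*(4 - 3) + (1/378 - 28/3)) + 28298 = (35*1 - 3527/378) + 28298 = (35 - 3527/378) + 28298 = 9703/378 + 28298 = 10706347/378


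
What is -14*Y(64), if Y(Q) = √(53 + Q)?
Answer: -42*√13 ≈ -151.43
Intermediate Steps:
-14*Y(64) = -14*√(53 + 64) = -42*√13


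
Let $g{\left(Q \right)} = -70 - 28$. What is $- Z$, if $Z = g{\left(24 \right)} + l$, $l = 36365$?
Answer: $-36267$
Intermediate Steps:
$g{\left(Q \right)} = -98$
$Z = 36267$ ($Z = -98 + 36365 = 36267$)
$- Z = \left(-1\right) 36267 = -36267$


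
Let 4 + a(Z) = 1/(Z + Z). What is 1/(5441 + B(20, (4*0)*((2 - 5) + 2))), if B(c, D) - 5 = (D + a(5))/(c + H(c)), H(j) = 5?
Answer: 250/1361461 ≈ 0.00018363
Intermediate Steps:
a(Z) = -4 + 1/(2*Z) (a(Z) = -4 + 1/(Z + Z) = -4 + 1/(2*Z))
B(c, D) = 5 + (-39/10 + D)/(5 + c) (B(c, D) = 5 + (D + (-4 + (½)/5))/(c + 5) = 5 + (D + (-4 + (½)*(⅕)))/(5 + c) = 5 + (D + (-4 + ⅒))/(5 + c) = 5 + (D - 39/10)/(5 + c) = 5 + (-39/10 + D)/(5 + c))
1/(5441 + B(20, (4*0)*((2 - 5) + 2))) = 1/(5441 + (211/10 + (4*0)*((2 - 5) + 2) + 5*20)/(5 + 20)) = 1/(5441 + (211/10 + 0*(-3 + 2) + 100)/25) = 1/(5441 + (211/10 + 0*(-1) + 100)/25) = 1/(5441 + (211/10 + 0 + 100)/25) = 1/(5441 + (1/25)*(1211/10)) = 1/(5441 + 1211/250) = 1/(1361461/250) = 250/1361461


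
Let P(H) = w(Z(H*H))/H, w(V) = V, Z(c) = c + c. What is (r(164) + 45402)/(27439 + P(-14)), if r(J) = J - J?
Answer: 15134/9137 ≈ 1.6563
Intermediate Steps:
Z(c) = 2*c
P(H) = 2*H (P(H) = (2*(H*H))/H = (2*H²)/H = 2*H)
r(J) = 0
(r(164) + 45402)/(27439 + P(-14)) = (0 + 45402)/(27439 + 2*(-14)) = 45402/(27439 - 28) = 45402/27411 = 45402*(1/27411) = 15134/9137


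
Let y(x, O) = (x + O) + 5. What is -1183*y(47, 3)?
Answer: -65065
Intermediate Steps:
y(x, O) = 5 + O + x (y(x, O) = (O + x) + 5 = 5 + O + x)
-1183*y(47, 3) = -1183*(5 + 3 + 47) = -1183*55 = -65065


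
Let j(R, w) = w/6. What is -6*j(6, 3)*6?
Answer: -18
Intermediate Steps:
j(R, w) = w/6 (j(R, w) = w*(⅙) = w/6)
-6*j(6, 3)*6 = -3*6 = -18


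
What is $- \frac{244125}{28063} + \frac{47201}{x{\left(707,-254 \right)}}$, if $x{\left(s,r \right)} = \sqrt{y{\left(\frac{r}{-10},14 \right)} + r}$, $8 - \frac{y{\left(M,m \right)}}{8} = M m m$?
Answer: $- \frac{34875}{4009} - \frac{47201 i \sqrt{1000430}}{200086} \approx -8.6992 - 235.95 i$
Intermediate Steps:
$y{\left(M,m \right)} = 64 - 8 M m^{2}$ ($y{\left(M,m \right)} = 64 - 8 M m m = 64 - 8 M m^{2}$)
$x{\left(s,r \right)} = \sqrt{64 + \frac{789 r}{5}}$ ($x{\left(s,r \right)} = \sqrt{\left(64 - 8 \frac{r}{-10} \cdot 14^{2}\right) + r} = \sqrt{\left(64 - 8 r \left(- \frac{1}{10}\right) 196\right) + r} = \sqrt{\left(64 - 8 \left(- \frac{r}{10}\right) 196\right) + r} = \sqrt{\left(64 + \frac{784 r}{5}\right) + r} = \sqrt{64 + \frac{789 r}{5}}$)
$- \frac{244125}{28063} + \frac{47201}{x{\left(707,-254 \right)}} = - \frac{244125}{28063} + \frac{47201}{\frac{1}{5} \sqrt{1600 + 3945 \left(-254\right)}} = \left(-244125\right) \frac{1}{28063} + \frac{47201}{\frac{1}{5} \sqrt{1600 - 1002030}} = - \frac{34875}{4009} + \frac{47201}{\frac{1}{5} \sqrt{-1000430}} = - \frac{34875}{4009} + \frac{47201}{\frac{1}{5} i \sqrt{1000430}} = - \frac{34875}{4009} + 47201 \left(- \frac{i \sqrt{1000430}}{200086}\right) = - \frac{34875}{4009} - \frac{47201 i \sqrt{1000430}}{200086}$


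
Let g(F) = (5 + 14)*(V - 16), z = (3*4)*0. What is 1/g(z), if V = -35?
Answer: -1/969 ≈ -0.0010320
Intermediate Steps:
z = 0 (z = 12*0 = 0)
g(F) = -969 (g(F) = (5 + 14)*(-35 - 16) = 19*(-51) = -969)
1/g(z) = 1/(-969) = -1/969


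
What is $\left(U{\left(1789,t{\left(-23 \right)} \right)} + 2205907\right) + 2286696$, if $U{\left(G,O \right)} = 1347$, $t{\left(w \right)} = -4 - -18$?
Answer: $4493950$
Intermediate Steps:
$t{\left(w \right)} = 14$ ($t{\left(w \right)} = -4 + 18 = 14$)
$\left(U{\left(1789,t{\left(-23 \right)} \right)} + 2205907\right) + 2286696 = \left(1347 + 2205907\right) + 2286696 = 2207254 + 2286696 = 4493950$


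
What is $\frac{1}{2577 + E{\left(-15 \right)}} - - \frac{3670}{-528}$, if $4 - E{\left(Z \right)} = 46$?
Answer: $- \frac{516829}{74360} \approx -6.9504$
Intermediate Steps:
$E{\left(Z \right)} = -42$ ($E{\left(Z \right)} = 4 - 46 = -42$)
$\frac{1}{2577 + E{\left(-15 \right)}} - - \frac{3670}{-528} = \frac{1}{2577 - 42} - - \frac{3670}{-528} = \frac{1}{2535} - \left(-3670\right) \left(- \frac{1}{528}\right) = \frac{1}{2535} - \frac{1835}{264} = - \frac{516829}{74360}$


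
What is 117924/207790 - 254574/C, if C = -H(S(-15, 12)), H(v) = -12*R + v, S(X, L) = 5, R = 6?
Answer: -26445015276/6960965 ≈ -3799.0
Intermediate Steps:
H(v) = -72 + v (H(v) = -12*6 + v = -72 + v)
C = 67 (C = -(-72 + 5) = -1*(-67) = 67)
117924/207790 - 254574/C = 117924/207790 - 254574/67 = 117924*(1/207790) - 254574*1/67 = 58962/103895 - 254574/67 = -26445015276/6960965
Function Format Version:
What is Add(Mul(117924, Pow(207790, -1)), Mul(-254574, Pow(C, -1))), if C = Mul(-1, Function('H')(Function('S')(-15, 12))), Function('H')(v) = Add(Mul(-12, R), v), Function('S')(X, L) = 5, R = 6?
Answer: Rational(-26445015276, 6960965) ≈ -3799.0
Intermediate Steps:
Function('H')(v) = Add(-72, v) (Function('H')(v) = Add(Mul(-12, 6), v) = Add(-72, v))
C = 67 (C = Mul(-1, Add(-72, 5)) = Mul(-1, -67) = 67)
Add(Mul(117924, Pow(207790, -1)), Mul(-254574, Pow(C, -1))) = Add(Mul(117924, Pow(207790, -1)), Mul(-254574, Pow(67, -1))) = Add(Mul(117924, Rational(1, 207790)), Mul(-254574, Rational(1, 67))) = Add(Rational(58962, 103895), Rational(-254574, 67)) = Rational(-26445015276, 6960965)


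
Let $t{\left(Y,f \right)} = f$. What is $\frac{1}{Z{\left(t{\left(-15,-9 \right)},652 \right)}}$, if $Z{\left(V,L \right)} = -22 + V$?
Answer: $- \frac{1}{31} \approx -0.032258$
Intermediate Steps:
$\frac{1}{Z{\left(t{\left(-15,-9 \right)},652 \right)}} = \frac{1}{-22 - 9} = \frac{1}{-31} = - \frac{1}{31}$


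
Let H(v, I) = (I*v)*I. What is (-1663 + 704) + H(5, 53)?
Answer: 13086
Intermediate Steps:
H(v, I) = v*I**2
(-1663 + 704) + H(5, 53) = (-1663 + 704) + 5*53**2 = -959 + 5*2809 = -959 + 14045 = 13086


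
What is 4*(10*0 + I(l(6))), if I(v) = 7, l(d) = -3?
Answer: 28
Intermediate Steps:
4*(10*0 + I(l(6))) = 4*(10*0 + 7) = 4*(0 + 7) = 4*7 = 28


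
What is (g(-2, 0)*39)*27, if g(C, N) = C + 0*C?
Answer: -2106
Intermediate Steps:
g(C, N) = C (g(C, N) = C + 0 = C)
(g(-2, 0)*39)*27 = -2*39*27 = -78*27 = -2106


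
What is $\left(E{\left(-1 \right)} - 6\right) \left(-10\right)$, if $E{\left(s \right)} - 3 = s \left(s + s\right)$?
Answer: $10$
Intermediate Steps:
$E{\left(s \right)} = 3 + 2 s^{2}$ ($E{\left(s \right)} = 3 + s \left(s + s\right) = 3 + s 2 s = 3 + 2 s^{2}$)
$\left(E{\left(-1 \right)} - 6\right) \left(-10\right) = \left(\left(3 + 2 \left(-1\right)^{2}\right) - 6\right) \left(-10\right) = \left(\left(3 + 2 \cdot 1\right) - 6\right) \left(-10\right) = \left(\left(3 + 2\right) - 6\right) \left(-10\right) = \left(5 - 6\right) \left(-10\right) = \left(-1\right) \left(-10\right) = 10$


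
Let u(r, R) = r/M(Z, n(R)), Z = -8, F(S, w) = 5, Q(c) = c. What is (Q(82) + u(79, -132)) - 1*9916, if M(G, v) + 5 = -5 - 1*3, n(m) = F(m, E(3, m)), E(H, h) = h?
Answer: -127921/13 ≈ -9840.1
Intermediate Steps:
n(m) = 5
M(G, v) = -13 (M(G, v) = -5 + (-5 - 1*3) = -5 + (-5 - 3) = -5 - 8 = -13)
u(r, R) = -r/13 (u(r, R) = r/(-13) = r*(-1/13) = -r/13)
(Q(82) + u(79, -132)) - 1*9916 = (82 - 1/13*79) - 1*9916 = (82 - 79/13) - 9916 = 987/13 - 9916 = -127921/13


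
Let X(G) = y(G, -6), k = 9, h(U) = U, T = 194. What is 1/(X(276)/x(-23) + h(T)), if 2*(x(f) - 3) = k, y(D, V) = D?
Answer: 5/1154 ≈ 0.0043328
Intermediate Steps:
x(f) = 15/2 (x(f) = 3 + (½)*9 = 3 + 9/2 = 15/2)
X(G) = G
1/(X(276)/x(-23) + h(T)) = 1/(276/(15/2) + 194) = 1/(276*(2/15) + 194) = 1/(184/5 + 194) = 1/(1154/5) = 5/1154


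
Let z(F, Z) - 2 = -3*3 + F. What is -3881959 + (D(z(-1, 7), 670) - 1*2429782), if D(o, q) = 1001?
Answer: -6310740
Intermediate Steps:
z(F, Z) = -7 + F (z(F, Z) = 2 + (-3*3 + F) = 2 + (-9 + F) = -7 + F)
-3881959 + (D(z(-1, 7), 670) - 1*2429782) = -3881959 + (1001 - 1*2429782) = -3881959 + (1001 - 2429782) = -3881959 - 2428781 = -6310740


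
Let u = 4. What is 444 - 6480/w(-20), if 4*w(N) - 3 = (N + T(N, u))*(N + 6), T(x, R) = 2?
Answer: 5820/17 ≈ 342.35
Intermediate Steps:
w(N) = ¾ + (2 + N)*(6 + N)/4 (w(N) = ¾ + ((N + 2)*(N + 6))/4 = ¾ + ((2 + N)*(6 + N))/4 = ¾ + (2 + N)*(6 + N)/4)
444 - 6480/w(-20) = 444 - 6480/(15/4 + 2*(-20) + (¼)*(-20)²) = 444 - 6480/(15/4 - 40 + (¼)*400) = 444 - 6480/(15/4 - 40 + 100) = 444 - 6480/255/4 = 444 - 6480*4/255 = 444 - 360*24/85 = 444 - 1728/17 = 5820/17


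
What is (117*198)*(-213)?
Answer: -4934358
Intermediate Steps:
(117*198)*(-213) = 23166*(-213) = -4934358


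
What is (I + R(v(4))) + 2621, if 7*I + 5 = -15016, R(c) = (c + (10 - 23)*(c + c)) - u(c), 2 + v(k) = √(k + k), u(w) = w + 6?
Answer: 3648/7 - 52*√2 ≈ 447.60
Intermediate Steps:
u(w) = 6 + w
v(k) = -2 + √2*√k (v(k) = -2 + √(k + k) = -2 + √(2*k) = -2 + √2*√k)
R(c) = -6 - 26*c (R(c) = (c + (10 - 23)*(c + c)) - (6 + c) = (c - 26*c) + (-6 - c) = -25*c + (-6 - c) = -6 - 26*c)
I = -15021/7 (I = -5/7 + (⅐)*(-15016) = -5/7 - 15016/7 = -15021/7 ≈ -2145.9)
(I + R(v(4))) + 2621 = (-15021/7 + (-6 - 26*(-2 + √2*√4))) + 2621 = (-15021/7 + (-6 - 26*(-2 + √2*2))) + 2621 = (-15021/7 + (-6 - 26*(-2 + 2*√2))) + 2621 = (-15021/7 + (-6 + (52 - 52*√2))) + 2621 = (-15021/7 + (46 - 52*√2)) + 2621 = (-14699/7 - 52*√2) + 2621 = 3648/7 - 52*√2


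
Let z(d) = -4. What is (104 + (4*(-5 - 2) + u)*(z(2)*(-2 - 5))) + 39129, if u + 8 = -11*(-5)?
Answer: 39765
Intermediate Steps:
u = 47 (u = -8 - 11*(-5) = -8 + 55 = 47)
(104 + (4*(-5 - 2) + u)*(z(2)*(-2 - 5))) + 39129 = (104 + (4*(-5 - 2) + 47)*(-4*(-2 - 5))) + 39129 = (104 + (4*(-7) + 47)*(-4*(-7))) + 39129 = (104 + (-28 + 47)*28) + 39129 = (104 + 19*28) + 39129 = (104 + 532) + 39129 = 636 + 39129 = 39765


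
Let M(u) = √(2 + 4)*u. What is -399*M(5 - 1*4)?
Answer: -399*√6 ≈ -977.35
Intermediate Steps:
M(u) = u*√6 (M(u) = √6*u = u*√6)
-399*M(5 - 1*4) = -399*(5 - 1*4)*√6 = -399*(5 - 4)*√6 = -399*√6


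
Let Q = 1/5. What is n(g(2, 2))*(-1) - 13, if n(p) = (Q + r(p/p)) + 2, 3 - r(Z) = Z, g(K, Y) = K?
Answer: -86/5 ≈ -17.200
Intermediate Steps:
Q = 1/5 ≈ 0.20000
r(Z) = 3 - Z
n(p) = 21/5 (n(p) = (1/5 + (3 - p/p)) + 2 = (1/5 + (3 - 1*1)) + 2 = (1/5 + (3 - 1)) + 2 = (1/5 + 2) + 2 = 11/5 + 2 = 21/5)
n(g(2, 2))*(-1) - 13 = (21/5)*(-1) - 13 = -21/5 - 13 = -86/5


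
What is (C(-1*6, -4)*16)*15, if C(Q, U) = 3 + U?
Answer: -240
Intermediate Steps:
(C(-1*6, -4)*16)*15 = ((3 - 4)*16)*15 = -1*16*15 = -16*15 = -240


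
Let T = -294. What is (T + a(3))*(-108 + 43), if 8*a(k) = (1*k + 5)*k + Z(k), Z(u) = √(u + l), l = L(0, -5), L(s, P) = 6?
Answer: 151125/8 ≈ 18891.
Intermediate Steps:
l = 6
Z(u) = √(6 + u) (Z(u) = √(u + 6) = √(6 + u))
a(k) = √(6 + k)/8 + k*(5 + k)/8 (a(k) = ((1*k + 5)*k + √(6 + k))/8 = ((k + 5)*k + √(6 + k))/8 = ((5 + k)*k + √(6 + k))/8 = (k*(5 + k) + √(6 + k))/8 = (√(6 + k) + k*(5 + k))/8 = √(6 + k)/8 + k*(5 + k)/8)
(T + a(3))*(-108 + 43) = (-294 + ((⅛)*3² + √(6 + 3)/8 + (5/8)*3))*(-108 + 43) = (-294 + ((⅛)*9 + √9/8 + 15/8))*(-65) = (-294 + (9/8 + (⅛)*3 + 15/8))*(-65) = (-294 + (9/8 + 3/8 + 15/8))*(-65) = (-294 + 27/8)*(-65) = -2325/8*(-65) = 151125/8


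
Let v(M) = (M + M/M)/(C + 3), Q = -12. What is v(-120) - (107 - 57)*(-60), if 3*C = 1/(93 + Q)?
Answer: 2161083/730 ≈ 2960.4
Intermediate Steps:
C = 1/243 (C = 1/(3*(93 - 12)) = (1/3)/81 = (1/3)*(1/81) = 1/243 ≈ 0.0041152)
v(M) = 243/730 + 243*M/730 (v(M) = (M + M/M)/(1/243 + 3) = (M + 1)/(730/243) = (1 + M)*(243/730) = 243/730 + 243*M/730)
v(-120) - (107 - 57)*(-60) = (243/730 + (243/730)*(-120)) - (107 - 57)*(-60) = (243/730 - 2916/73) - 50*(-60) = -28917/730 - 1*(-3000) = -28917/730 + 3000 = 2161083/730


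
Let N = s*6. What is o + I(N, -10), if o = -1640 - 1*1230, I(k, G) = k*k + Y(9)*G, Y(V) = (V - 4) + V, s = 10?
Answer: 590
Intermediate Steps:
Y(V) = -4 + 2*V (Y(V) = (-4 + V) + V = -4 + 2*V)
N = 60 (N = 10*6 = 60)
I(k, G) = k² + 14*G (I(k, G) = k*k + (-4 + 2*9)*G = k² + (-4 + 18)*G = k² + 14*G)
o = -2870 (o = -1640 - 1230 = -2870)
o + I(N, -10) = -2870 + (60² + 14*(-10)) = -2870 + (3600 - 140) = -2870 + 3460 = 590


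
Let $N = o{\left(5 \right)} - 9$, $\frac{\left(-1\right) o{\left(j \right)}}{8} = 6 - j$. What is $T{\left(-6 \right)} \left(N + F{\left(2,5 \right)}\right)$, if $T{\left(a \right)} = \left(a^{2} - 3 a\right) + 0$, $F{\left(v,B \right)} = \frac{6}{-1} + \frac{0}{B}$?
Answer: $-1242$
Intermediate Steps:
$F{\left(v,B \right)} = -6$ ($F{\left(v,B \right)} = 6 \left(-1\right) + 0 = -6 + 0 = -6$)
$T{\left(a \right)} = a^{2} - 3 a$
$o{\left(j \right)} = -48 + 8 j$ ($o{\left(j \right)} = - 8 \left(6 - j\right) = -48 + 8 j$)
$N = -17$ ($N = \left(-48 + 8 \cdot 5\right) - 9 = \left(-48 + 40\right) - 9 = -8 - 9 = -17$)
$T{\left(-6 \right)} \left(N + F{\left(2,5 \right)}\right) = - 6 \left(-3 - 6\right) \left(-17 - 6\right) = \left(-6\right) \left(-9\right) \left(-23\right) = 54 \left(-23\right) = -1242$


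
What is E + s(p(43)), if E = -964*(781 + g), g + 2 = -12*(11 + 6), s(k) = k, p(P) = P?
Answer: -554257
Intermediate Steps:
g = -206 (g = -2 - 12*(11 + 6) = -2 - 12*17 = -2 - 204 = -206)
E = -554300 (E = -964*(781 - 206) = -964*575 = -554300)
E + s(p(43)) = -554300 + 43 = -554257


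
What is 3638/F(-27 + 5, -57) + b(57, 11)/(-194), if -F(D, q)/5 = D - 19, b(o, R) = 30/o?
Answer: 6703809/377815 ≈ 17.744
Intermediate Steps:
F(D, q) = 95 - 5*D (F(D, q) = -5*(D - 19) = -5*(-19 + D) = 95 - 5*D)
3638/F(-27 + 5, -57) + b(57, 11)/(-194) = 3638/(95 - 5*(-27 + 5)) + (30/57)/(-194) = 3638/(95 - 5*(-22)) + (30*(1/57))*(-1/194) = 3638/(95 + 110) + (10/19)*(-1/194) = 3638/205 - 5/1843 = 6703809/377815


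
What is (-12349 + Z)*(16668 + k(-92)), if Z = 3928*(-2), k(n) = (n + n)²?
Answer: -1020837420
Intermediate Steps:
k(n) = 4*n² (k(n) = (2*n)² = 4*n²)
Z = -7856
(-12349 + Z)*(16668 + k(-92)) = (-12349 - 7856)*(16668 + 4*(-92)²) = -20205*(16668 + 4*8464) = -20205*(16668 + 33856) = -20205*50524 = -1020837420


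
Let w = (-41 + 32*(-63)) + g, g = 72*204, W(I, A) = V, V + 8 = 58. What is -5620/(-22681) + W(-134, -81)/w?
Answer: 72120270/286483711 ≈ 0.25174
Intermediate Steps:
V = 50 (V = -8 + 58 = 50)
W(I, A) = 50
g = 14688
w = 12631 (w = (-41 + 32*(-63)) + 14688 = (-41 - 2016) + 14688 = -2057 + 14688 = 12631)
-5620/(-22681) + W(-134, -81)/w = -5620/(-22681) + 50/12631 = -5620*(-1/22681) + 50*(1/12631) = 5620/22681 + 50/12631 = 72120270/286483711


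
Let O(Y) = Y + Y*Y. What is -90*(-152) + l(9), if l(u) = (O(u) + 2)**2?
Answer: 22144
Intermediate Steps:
O(Y) = Y + Y**2
l(u) = (2 + u*(1 + u))**2 (l(u) = (u*(1 + u) + 2)**2 = (2 + u*(1 + u))**2)
-90*(-152) + l(9) = -90*(-152) + (2 + 9*(1 + 9))**2 = 13680 + (2 + 9*10)**2 = 13680 + (2 + 90)**2 = 13680 + 92**2 = 13680 + 8464 = 22144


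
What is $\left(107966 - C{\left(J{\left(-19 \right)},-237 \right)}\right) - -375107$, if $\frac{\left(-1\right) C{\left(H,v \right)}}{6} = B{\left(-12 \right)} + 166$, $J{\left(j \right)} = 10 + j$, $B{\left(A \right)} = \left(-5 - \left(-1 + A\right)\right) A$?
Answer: $483493$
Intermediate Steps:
$B{\left(A \right)} = A \left(-4 - A\right)$ ($B{\left(A \right)} = \left(-4 - A\right) A = A \left(-4 - A\right)$)
$C{\left(H,v \right)} = -420$ ($C{\left(H,v \right)} = - 6 \left(\left(-1\right) \left(-12\right) \left(4 - 12\right) + 166\right) = - 6 \left(\left(-1\right) \left(-12\right) \left(-8\right) + 166\right) = - 6 \left(-96 + 166\right) = \left(-6\right) 70 = -420$)
$\left(107966 - C{\left(J{\left(-19 \right)},-237 \right)}\right) - -375107 = \left(107966 - -420\right) - -375107 = \left(107966 + 420\right) + 375107 = 108386 + 375107 = 483493$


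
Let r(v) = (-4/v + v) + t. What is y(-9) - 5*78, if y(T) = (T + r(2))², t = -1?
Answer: -290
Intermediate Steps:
r(v) = -1 + v - 4/v (r(v) = (-4/v + v) - 1 = (v - 4/v) - 1 = -1 + v - 4/v)
y(T) = (-1 + T)² (y(T) = (T + (-1 + 2 - 4/2))² = (T + (-1 + 2 - 4*½))² = (T + (-1 + 2 - 2))² = (T - 1)² = (-1 + T)²)
y(-9) - 5*78 = (-1 - 9)² - 5*78 = (-10)² - 390 = 100 - 390 = -290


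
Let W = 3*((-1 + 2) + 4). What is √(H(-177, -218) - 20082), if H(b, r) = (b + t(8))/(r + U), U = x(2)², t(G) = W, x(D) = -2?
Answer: I*√229910151/107 ≈ 141.71*I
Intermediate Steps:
W = 15 (W = 3*(1 + 4) = 3*5 = 15)
t(G) = 15
U = 4 (U = (-2)² = 4)
H(b, r) = (15 + b)/(4 + r) (H(b, r) = (b + 15)/(r + 4) = (15 + b)/(4 + r))
√(H(-177, -218) - 20082) = √((15 - 177)/(4 - 218) - 20082) = √(-162/(-214) - 20082) = √(-1/214*(-162) - 20082) = √(81/107 - 20082) = √(-2148693/107) = I*√229910151/107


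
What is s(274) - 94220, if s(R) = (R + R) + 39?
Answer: -93633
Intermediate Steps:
s(R) = 39 + 2*R (s(R) = 2*R + 39 = 39 + 2*R)
s(274) - 94220 = (39 + 2*274) - 94220 = (39 + 548) - 94220 = 587 - 94220 = -93633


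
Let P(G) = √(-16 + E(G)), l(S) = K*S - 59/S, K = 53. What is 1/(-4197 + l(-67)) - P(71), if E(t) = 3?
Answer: -67/519057 - I*√13 ≈ -0.00012908 - 3.6056*I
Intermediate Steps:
l(S) = -59/S + 53*S (l(S) = 53*S - 59/S = -59/S + 53*S)
P(G) = I*√13 (P(G) = √(-16 + 3) = √(-13) = I*√13)
1/(-4197 + l(-67)) - P(71) = 1/(-4197 + (-59/(-67) + 53*(-67))) - I*√13 = 1/(-4197 + (-59*(-1/67) - 3551)) - I*√13 = 1/(-4197 + (59/67 - 3551)) - I*√13 = 1/(-4197 - 237858/67) - I*√13 = 1/(-519057/67) - I*√13 = -67/519057 - I*√13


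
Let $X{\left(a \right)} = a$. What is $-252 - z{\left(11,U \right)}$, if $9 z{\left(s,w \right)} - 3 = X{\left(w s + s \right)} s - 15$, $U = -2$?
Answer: $- \frac{2135}{9} \approx -237.22$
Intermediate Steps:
$z{\left(s,w \right)} = - \frac{4}{3} + \frac{s \left(s + s w\right)}{9}$ ($z{\left(s,w \right)} = \frac{1}{3} + \frac{\left(w s + s\right) s - 15}{9} = \frac{1}{3} + \frac{\left(s w + s\right) s - 15}{9} = \frac{1}{3} + \frac{\left(s + s w\right) s - 15}{9} = \frac{1}{3} + \frac{s \left(s + s w\right) - 15}{9} = \frac{1}{3} + \frac{-15 + s \left(s + s w\right)}{9} = \frac{1}{3} + \left(- \frac{5}{3} + \frac{s \left(s + s w\right)}{9}\right) = - \frac{4}{3} + \frac{s \left(s + s w\right)}{9}$)
$-252 - z{\left(11,U \right)} = -252 - \left(- \frac{4}{3} + \frac{11^{2} \left(1 - 2\right)}{9}\right) = -252 - \left(- \frac{4}{3} + \frac{1}{9} \cdot 121 \left(-1\right)\right) = -252 - \left(- \frac{4}{3} - \frac{121}{9}\right) = -252 - - \frac{133}{9} = -252 + \frac{133}{9} = - \frac{2135}{9}$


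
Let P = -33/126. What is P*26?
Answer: -143/21 ≈ -6.8095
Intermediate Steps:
P = -11/42 (P = -33*1/126 = -11/42 ≈ -0.26190)
P*26 = -11/42*26 = -143/21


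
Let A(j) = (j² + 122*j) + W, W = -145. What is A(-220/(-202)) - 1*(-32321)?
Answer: 329594896/10201 ≈ 32310.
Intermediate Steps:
A(j) = -145 + j² + 122*j (A(j) = (j² + 122*j) - 145 = -145 + j² + 122*j)
A(-220/(-202)) - 1*(-32321) = (-145 + (-220/(-202))² + 122*(-220/(-202))) - 1*(-32321) = (-145 + (-220*(-1/202))² + 122*(-220*(-1/202))) + 32321 = (-145 + (110/101)² + 122*(110/101)) + 32321 = (-145 + 12100/10201 + 13420/101) + 32321 = -111625/10201 + 32321 = 329594896/10201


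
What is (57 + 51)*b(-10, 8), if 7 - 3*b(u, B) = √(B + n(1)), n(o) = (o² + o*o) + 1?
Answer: 252 - 36*√11 ≈ 132.60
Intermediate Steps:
n(o) = 1 + 2*o² (n(o) = (o² + o²) + 1 = 2*o² + 1 = 1 + 2*o²)
b(u, B) = 7/3 - √(3 + B)/3 (b(u, B) = 7/3 - √(B + (1 + 2*1²))/3 = 7/3 - √(B + (1 + 2*1))/3 = 7/3 - √(B + (1 + 2))/3 = 7/3 - √(B + 3)/3 = 7/3 - √(3 + B)/3)
(57 + 51)*b(-10, 8) = (57 + 51)*(7/3 - √(3 + 8)/3) = 108*(7/3 - √11/3) = 252 - 36*√11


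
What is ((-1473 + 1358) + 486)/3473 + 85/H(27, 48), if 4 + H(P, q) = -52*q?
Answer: 126459/1736500 ≈ 0.072824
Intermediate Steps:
H(P, q) = -4 - 52*q
((-1473 + 1358) + 486)/3473 + 85/H(27, 48) = ((-1473 + 1358) + 486)/3473 + 85/(-4 - 52*48) = (-115 + 486)*(1/3473) + 85/(-4 - 2496) = 371*(1/3473) + 85/(-2500) = 371/3473 + 85*(-1/2500) = 371/3473 - 17/500 = 126459/1736500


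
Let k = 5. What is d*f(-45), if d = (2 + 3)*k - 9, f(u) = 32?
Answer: 512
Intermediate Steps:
d = 16 (d = (2 + 3)*5 - 9 = 5*5 - 9 = 25 - 9 = 16)
d*f(-45) = 16*32 = 512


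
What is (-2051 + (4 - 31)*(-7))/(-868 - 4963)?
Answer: 38/119 ≈ 0.31933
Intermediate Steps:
(-2051 + (4 - 31)*(-7))/(-868 - 4963) = (-2051 - 27*(-7))/(-5831) = (-2051 + 189)*(-1/5831) = -1862*(-1/5831) = 38/119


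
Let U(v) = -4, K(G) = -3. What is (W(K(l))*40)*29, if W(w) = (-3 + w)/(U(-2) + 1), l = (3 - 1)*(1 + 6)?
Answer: 2320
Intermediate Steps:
l = 14 (l = 2*7 = 14)
W(w) = 1 - w/3 (W(w) = (-3 + w)/(-4 + 1) = (-3 + w)/(-3) = (-3 + w)*(-⅓) = 1 - w/3)
(W(K(l))*40)*29 = ((1 - ⅓*(-3))*40)*29 = ((1 + 1)*40)*29 = (2*40)*29 = 80*29 = 2320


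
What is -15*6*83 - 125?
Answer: -7595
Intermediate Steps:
-15*6*83 - 125 = -90*83 - 125 = -7470 - 125 = -7595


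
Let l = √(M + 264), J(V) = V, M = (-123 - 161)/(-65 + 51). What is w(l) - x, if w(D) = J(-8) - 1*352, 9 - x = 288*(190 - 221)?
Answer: -9297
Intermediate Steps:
M = 142/7 (M = -284/(-14) = -284*(-1/14) = 142/7 ≈ 20.286)
x = 8937 (x = 9 - 288*(190 - 221) = 9 - 288*(-31) = 9 - 1*(-8928) = 9 + 8928 = 8937)
l = √13930/7 (l = √(142/7 + 264) = √(1990/7) = √13930/7 ≈ 16.861)
w(D) = -360 (w(D) = -8 - 1*352 = -8 - 352 = -360)
w(l) - x = -360 - 1*8937 = -360 - 8937 = -9297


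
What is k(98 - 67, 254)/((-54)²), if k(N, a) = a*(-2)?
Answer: -127/729 ≈ -0.17421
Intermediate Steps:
k(N, a) = -2*a
k(98 - 67, 254)/((-54)²) = (-2*254)/((-54)²) = -508/2916 = -508*1/2916 = -127/729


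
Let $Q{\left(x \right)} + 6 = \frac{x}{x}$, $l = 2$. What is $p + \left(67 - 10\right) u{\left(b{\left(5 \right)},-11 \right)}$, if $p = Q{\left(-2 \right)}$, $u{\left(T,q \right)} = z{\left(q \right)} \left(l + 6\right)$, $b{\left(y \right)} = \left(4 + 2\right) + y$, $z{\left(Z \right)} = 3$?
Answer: $1363$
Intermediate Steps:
$Q{\left(x \right)} = -5$ ($Q{\left(x \right)} = -6 + \frac{x}{x} = -6 + 1 = -5$)
$b{\left(y \right)} = 6 + y$
$u{\left(T,q \right)} = 24$ ($u{\left(T,q \right)} = 3 \left(2 + 6\right) = 3 \cdot 8 = 24$)
$p = -5$
$p + \left(67 - 10\right) u{\left(b{\left(5 \right)},-11 \right)} = -5 + \left(67 - 10\right) 24 = -5 + 57 \cdot 24 = -5 + 1368 = 1363$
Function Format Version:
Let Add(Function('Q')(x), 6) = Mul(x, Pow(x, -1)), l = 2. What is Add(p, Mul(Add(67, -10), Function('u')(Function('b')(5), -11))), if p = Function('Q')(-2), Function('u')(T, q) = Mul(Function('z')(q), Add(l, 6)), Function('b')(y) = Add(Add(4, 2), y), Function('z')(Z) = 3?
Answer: 1363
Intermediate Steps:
Function('Q')(x) = -5 (Function('Q')(x) = Add(-6, Mul(x, Pow(x, -1))) = Add(-6, 1) = -5)
Function('b')(y) = Add(6, y)
Function('u')(T, q) = 24 (Function('u')(T, q) = Mul(3, Add(2, 6)) = Mul(3, 8) = 24)
p = -5
Add(p, Mul(Add(67, -10), Function('u')(Function('b')(5), -11))) = Add(-5, Mul(Add(67, -10), 24)) = Add(-5, Mul(57, 24)) = Add(-5, 1368) = 1363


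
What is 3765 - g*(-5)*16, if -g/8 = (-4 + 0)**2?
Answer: -6475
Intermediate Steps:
g = -128 (g = -8*(-4 + 0)**2 = -8*(-4)**2 = -8*16 = -128)
3765 - g*(-5)*16 = 3765 - (-128*(-5))*16 = 3765 - 640*16 = 3765 - 1*10240 = 3765 - 10240 = -6475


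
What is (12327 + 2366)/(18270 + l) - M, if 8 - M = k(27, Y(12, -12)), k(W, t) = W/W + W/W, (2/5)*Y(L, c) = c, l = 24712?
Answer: -243199/42982 ≈ -5.6582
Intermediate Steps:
Y(L, c) = 5*c/2
k(W, t) = 2 (k(W, t) = 1 + 1 = 2)
M = 6 (M = 8 - 1*2 = 8 - 2 = 6)
(12327 + 2366)/(18270 + l) - M = (12327 + 2366)/(18270 + 24712) - 1*6 = 14693/42982 - 6 = -243199/42982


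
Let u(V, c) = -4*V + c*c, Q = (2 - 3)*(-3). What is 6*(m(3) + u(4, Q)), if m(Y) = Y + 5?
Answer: 6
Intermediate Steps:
m(Y) = 5 + Y
Q = 3 (Q = -1*(-3) = 3)
u(V, c) = c**2 - 4*V (u(V, c) = -4*V + c**2 = c**2 - 4*V)
6*(m(3) + u(4, Q)) = 6*((5 + 3) + (3**2 - 4*4)) = 6*(8 + (9 - 16)) = 6*(8 - 7) = 6*1 = 6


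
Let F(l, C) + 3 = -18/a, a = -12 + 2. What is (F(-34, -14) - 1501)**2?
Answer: 56415121/25 ≈ 2.2566e+6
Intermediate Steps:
a = -10
F(l, C) = -6/5 (F(l, C) = -3 - 18/(-10) = -3 - 18*(-1/10) = -3 + 9/5 = -6/5)
(F(-34, -14) - 1501)**2 = (-6/5 - 1501)**2 = (-7511/5)**2 = 56415121/25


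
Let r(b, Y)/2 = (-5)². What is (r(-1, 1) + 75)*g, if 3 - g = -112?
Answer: 14375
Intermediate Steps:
r(b, Y) = 50 (r(b, Y) = 2*(-5)² = 2*25 = 50)
g = 115 (g = 3 - 1*(-112) = 3 + 112 = 115)
(r(-1, 1) + 75)*g = (50 + 75)*115 = 125*115 = 14375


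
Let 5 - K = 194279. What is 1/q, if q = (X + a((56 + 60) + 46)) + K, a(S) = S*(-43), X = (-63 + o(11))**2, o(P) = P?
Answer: -1/198536 ≈ -5.0369e-6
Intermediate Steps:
K = -194274 (K = 5 - 1*194279 = 5 - 194279 = -194274)
X = 2704 (X = (-63 + 11)**2 = (-52)**2 = 2704)
a(S) = -43*S
q = -198536 (q = (2704 - 43*((56 + 60) + 46)) - 194274 = (2704 - 43*(116 + 46)) - 194274 = (2704 - 43*162) - 194274 = (2704 - 6966) - 194274 = -4262 - 194274 = -198536)
1/q = 1/(-198536) = -1/198536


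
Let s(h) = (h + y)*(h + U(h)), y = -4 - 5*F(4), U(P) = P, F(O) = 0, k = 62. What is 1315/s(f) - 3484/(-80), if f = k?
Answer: 1572633/35960 ≈ 43.733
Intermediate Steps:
f = 62
y = -4 (y = -4 - 5*0 = -4 + 0 = -4)
s(h) = 2*h*(-4 + h) (s(h) = (h - 4)*(h + h) = (-4 + h)*(2*h) = 2*h*(-4 + h))
1315/s(f) - 3484/(-80) = 1315/((2*62*(-4 + 62))) - 3484/(-80) = 1315/((2*62*58)) - 3484*(-1/80) = 1315/7192 + 871/20 = 1572633/35960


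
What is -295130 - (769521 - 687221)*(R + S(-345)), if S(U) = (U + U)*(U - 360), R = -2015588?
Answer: 125847762270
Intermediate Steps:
S(U) = 2*U*(-360 + U) (S(U) = (2*U)*(-360 + U) = 2*U*(-360 + U))
-295130 - (769521 - 687221)*(R + S(-345)) = -295130 - (769521 - 687221)*(-2015588 + 2*(-345)*(-360 - 345)) = -295130 - 82300*(-2015588 + 2*(-345)*(-705)) = -295130 - 82300*(-2015588 + 486450) = -295130 - 82300*(-1529138) = -295130 - 1*(-125848057400) = -295130 + 125848057400 = 125847762270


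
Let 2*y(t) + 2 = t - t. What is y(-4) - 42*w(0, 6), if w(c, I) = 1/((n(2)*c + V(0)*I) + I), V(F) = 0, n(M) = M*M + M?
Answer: -8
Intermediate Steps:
n(M) = M + M² (n(M) = M² + M = M + M²)
w(c, I) = 1/(I + 6*c) (w(c, I) = 1/(((2*(1 + 2))*c + 0*I) + I) = 1/(((2*3)*c + 0) + I) = 1/((6*c + 0) + I) = 1/(6*c + I) = 1/(I + 6*c))
y(t) = -1 (y(t) = -1 + (t - t)/2 = -1 + (½)*0 = -1 + 0 = -1)
y(-4) - 42*w(0, 6) = -1 - 42/(6 + 6*0) = -1 - 42/(6 + 0) = -1 - 42/6 = -1 - 42*⅙ = -1 - 7 = -8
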